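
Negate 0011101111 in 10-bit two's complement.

Original: 0011101111
Step 1 - Invert all bits: 1100010000
Step 2 - Add 1: 1100010001
Verification: 0011101111 + 1100010001 = 10000000000; discarding the end carry (carry out of the top bit) leaves the 10-bit value 0000000000, as required for x + (-x)



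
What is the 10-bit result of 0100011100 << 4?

Original: 0100011100 (decimal 284)
Shift left by 4 positions
Append 4 zeros on the right and drop the 4 high bits that overflow the 10-bit width
Result: 0111000000 (decimal 448)
Equivalent: 284 << 4 = 284 × 2^4 = 4544, truncated to 10 bits = 448



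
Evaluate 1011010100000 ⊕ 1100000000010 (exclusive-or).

XOR: 1 when bits differ
  1011010100000
^ 1100000000010
---------------
  0111010100010
Decimal: 5792 ^ 6146 = 3746



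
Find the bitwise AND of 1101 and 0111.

AND: 1 only when both bits are 1
  1101
& 0111
------
  0101
Decimal: 13 & 7 = 5



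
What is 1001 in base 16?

Using repeated division by 16 (digits 10–15 are A–F):
1001 ÷ 16 = 62 remainder 9
62 ÷ 16 = 3 remainder 14 (E)
3 ÷ 16 = 0 remainder 3
Reading remainders bottom to top: 3E9



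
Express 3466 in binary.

Using repeated division by 2:
3466 ÷ 2 = 1733 remainder 0
1733 ÷ 2 = 866 remainder 1
866 ÷ 2 = 433 remainder 0
433 ÷ 2 = 216 remainder 1
216 ÷ 2 = 108 remainder 0
108 ÷ 2 = 54 remainder 0
54 ÷ 2 = 27 remainder 0
27 ÷ 2 = 13 remainder 1
13 ÷ 2 = 6 remainder 1
6 ÷ 2 = 3 remainder 0
3 ÷ 2 = 1 remainder 1
1 ÷ 2 = 0 remainder 1
Reading remainders bottom to top: 110110001010



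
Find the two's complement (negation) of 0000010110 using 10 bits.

Original: 0000010110
Step 1 - Invert all bits: 1111101001
Step 2 - Add 1: 1111101010
Verification: 0000010110 + 1111101010 = 10000000000; discarding the end carry (carry out of the top bit) leaves the 10-bit value 0000000000, as required for x + (-x)



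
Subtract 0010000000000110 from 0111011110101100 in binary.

Method 1 - Direct subtraction (column by column from the right: bit − bit − borrow-in; if negative, add 2 and borrow 1 from the next column):
borrow: 0000000000001100
        0111011110101100
-       0010000000000110
------------------------
        0101011110100110

Method 2 - Add two's complement:
Two's complement of 0010000000000110: invert → 1101111111111001, add 1 → 1101111111111010
  0111011110101100
+ 1101111111111010
------------------
 10101011110100110  (end carry out of the top bit = 1)
Discarding the end carry: 0101011110100110
Decimal check:
  0111011110101100 = 16384 + 8192 + 4096 + 1024 + 512 + 256 + 128 + 32 + 8 + 4 = 30636
  0010000000000110 = 8192 + 4 + 2 = 8198
  30636 - 8198 = 22438, and 0101011110100110 = 16384 + 4096 + 1024 + 512 + 256 + 128 + 32 + 4 + 2 = 22438 ✓



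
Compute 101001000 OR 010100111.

OR: 1 when either bit is 1
  101001000
| 010100111
-----------
  111101111
Decimal: 328 | 167 = 495



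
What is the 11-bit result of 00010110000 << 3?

Original: 00010110000 (decimal 176)
Shift left by 3 positions
Append 3 zeros on the right
Result: 10110000000 (decimal 1408)
Equivalent: 176 << 3 = 176 × 2^3 = 1408



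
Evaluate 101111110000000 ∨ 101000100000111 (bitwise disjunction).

OR: 1 when either bit is 1
  101111110000000
| 101000100000111
-----------------
  101111110000111
Decimal: 24448 | 20743 = 24455



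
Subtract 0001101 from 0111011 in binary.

Method 1 - Direct subtraction (column by column from the right: bit − bit − borrow-in; if negative, add 2 and borrow 1 from the next column):
borrow: 0011000
        0111011
-       0001101
---------------
        0101110

Method 2 - Add two's complement:
Two's complement of 0001101: invert → 1110010, add 1 → 1110011
  0111011
+ 1110011
---------
 10101110  (end carry out of the top bit = 1)
Discarding the end carry: 0101110
Decimal check:
  0111011 = 32 + 16 + 8 + 2 + 1 = 59
  0001101 = 8 + 4 + 1 = 13
  59 - 13 = 46, and 0101110 = 32 + 8 + 4 + 2 = 46 ✓



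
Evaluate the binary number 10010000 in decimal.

Sum of powers of 2 for each 1-bit:
2^4 + 2^7
= 16 + 128
= 144



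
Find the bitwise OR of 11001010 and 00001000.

OR: 1 when either bit is 1
  11001010
| 00001000
----------
  11001010
Decimal: 202 | 8 = 202



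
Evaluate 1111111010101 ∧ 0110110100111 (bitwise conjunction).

AND: 1 only when both bits are 1
  1111111010101
& 0110110100111
---------------
  0110110000101
Decimal: 8149 & 3495 = 3461



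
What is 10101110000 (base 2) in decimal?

Sum of powers of 2 for each 1-bit:
2^4 + 2^5 + 2^6 + 2^8 + 2^10
= 16 + 32 + 64 + 256 + 1024
= 1392



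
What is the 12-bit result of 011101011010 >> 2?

Original: 011101011010 (decimal 1882)
Shift right by 2 positions
Drop the 2 low bits; fill with zeros on the left
Result: 000111010110 (decimal 470)
Equivalent: 1882 >> 2 = 1882 ÷ 2^2 = 470



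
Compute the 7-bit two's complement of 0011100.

Original: 0011100
Step 1 - Invert all bits: 1100011
Step 2 - Add 1: 1100100
Verification: 0011100 + 1100100 = 10000000; discarding the end carry (carry out of the top bit) leaves the 7-bit value 0000000, as required for x + (-x)



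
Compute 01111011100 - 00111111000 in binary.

Method 1 - Direct subtraction (column by column from the right: bit − bit − borrow-in; if negative, add 2 and borrow 1 from the next column):
borrow: 01111000000
        01111011100
-       00111111000
-------------------
        00111100100

Method 2 - Add two's complement:
Two's complement of 00111111000: invert → 11000000111, add 1 → 11000001000
  01111011100
+ 11000001000
-------------
 100111100100  (end carry out of the top bit = 1)
Discarding the end carry: 00111100100
Decimal check:
  01111011100 = 512 + 256 + 128 + 64 + 16 + 8 + 4 = 988
  00111111000 = 256 + 128 + 64 + 32 + 16 + 8 = 504
  988 - 504 = 484, and 00111100100 = 256 + 128 + 64 + 32 + 4 = 484 ✓



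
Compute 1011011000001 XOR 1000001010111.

XOR: 1 when bits differ
  1011011000001
^ 1000001010111
---------------
  0011010010110
Decimal: 5825 ^ 4183 = 1686



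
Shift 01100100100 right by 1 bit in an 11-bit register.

Original: 01100100100 (decimal 804)
Shift right by 1 position
Drop the 1 low bit; fill with zero on the left
Result: 00110010010 (decimal 402)
Equivalent: 804 >> 1 = 804 ÷ 2^1 = 402



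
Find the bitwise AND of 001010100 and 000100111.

AND: 1 only when both bits are 1
  001010100
& 000100111
-----------
  000000100
Decimal: 84 & 39 = 4



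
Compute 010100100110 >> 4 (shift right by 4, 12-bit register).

Original: 010100100110 (decimal 1318)
Shift right by 4 positions
Drop the 4 low bits; fill with zeros on the left
Result: 000001010010 (decimal 82)
Equivalent: 1318 >> 4 = 1318 ÷ 2^4 = 82



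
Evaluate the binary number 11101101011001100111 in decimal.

Sum of powers of 2 for each 1-bit:
2^0 + 2^1 + 2^2 + 2^5 + 2^6 + 2^9 + 2^10 + 2^12 + 2^14 + 2^15 + 2^17 + 2^18 + 2^19
= 1 + 2 + 4 + 32 + 64 + 512 + 1024 + 4096 + 16384 + 32768 + 131072 + 262144 + 524288
= 972391



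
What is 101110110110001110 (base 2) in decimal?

Sum of powers of 2 for each 1-bit:
2^1 + 2^2 + 2^3 + 2^7 + 2^8 + 2^10 + 2^11 + 2^13 + 2^14 + 2^15 + 2^17
= 2 + 4 + 8 + 128 + 256 + 1024 + 2048 + 8192 + 16384 + 32768 + 131072
= 191886



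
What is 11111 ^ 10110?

XOR: 1 when bits differ
  11111
^ 10110
-------
  01001
Decimal: 31 ^ 22 = 9



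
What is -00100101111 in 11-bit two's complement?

Original: 00100101111
Step 1 - Invert all bits: 11011010000
Step 2 - Add 1: 11011010001
Verification: 00100101111 + 11011010001 = 100000000000; discarding the end carry (carry out of the top bit) leaves the 11-bit value 00000000000, as required for x + (-x)



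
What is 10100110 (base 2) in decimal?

Sum of powers of 2 for each 1-bit:
2^1 + 2^2 + 2^5 + 2^7
= 2 + 4 + 32 + 128
= 166



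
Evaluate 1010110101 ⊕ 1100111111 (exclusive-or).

XOR: 1 when bits differ
  1010110101
^ 1100111111
------------
  0110001010
Decimal: 693 ^ 831 = 394



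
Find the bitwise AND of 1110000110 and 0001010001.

AND: 1 only when both bits are 1
  1110000110
& 0001010001
------------
  0000000000
Decimal: 902 & 81 = 0



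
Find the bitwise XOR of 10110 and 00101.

XOR: 1 when bits differ
  10110
^ 00101
-------
  10011
Decimal: 22 ^ 5 = 19



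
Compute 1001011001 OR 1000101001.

OR: 1 when either bit is 1
  1001011001
| 1000101001
------------
  1001111001
Decimal: 601 | 553 = 633



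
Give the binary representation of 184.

Using repeated division by 2:
184 ÷ 2 = 92 remainder 0
92 ÷ 2 = 46 remainder 0
46 ÷ 2 = 23 remainder 0
23 ÷ 2 = 11 remainder 1
11 ÷ 2 = 5 remainder 1
5 ÷ 2 = 2 remainder 1
2 ÷ 2 = 1 remainder 0
1 ÷ 2 = 0 remainder 1
Reading remainders bottom to top: 10111000



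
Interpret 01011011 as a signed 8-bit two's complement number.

Binary: 01011011
Sign bit: 0 (non-negative)
Read directly as an unsigned value:
01011011 = 64 + 16 + 8 + 2 + 1 = 91
Value: 91



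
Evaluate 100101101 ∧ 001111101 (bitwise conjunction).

AND: 1 only when both bits are 1
  100101101
& 001111101
-----------
  000101101
Decimal: 301 & 125 = 45



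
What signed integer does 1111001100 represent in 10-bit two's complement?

Binary: 1111001100
Sign bit: 1 (negative)
Invert: 0000110011
Add 1:  0000110100
Magnitude: 0000110100 = 32 + 16 + 4 = 52
Value: -52



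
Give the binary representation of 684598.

Using repeated division by 2:
684598 ÷ 2 = 342299 remainder 0
342299 ÷ 2 = 171149 remainder 1
171149 ÷ 2 = 85574 remainder 1
85574 ÷ 2 = 42787 remainder 0
42787 ÷ 2 = 21393 remainder 1
21393 ÷ 2 = 10696 remainder 1
10696 ÷ 2 = 5348 remainder 0
5348 ÷ 2 = 2674 remainder 0
2674 ÷ 2 = 1337 remainder 0
1337 ÷ 2 = 668 remainder 1
668 ÷ 2 = 334 remainder 0
334 ÷ 2 = 167 remainder 0
167 ÷ 2 = 83 remainder 1
83 ÷ 2 = 41 remainder 1
41 ÷ 2 = 20 remainder 1
20 ÷ 2 = 10 remainder 0
10 ÷ 2 = 5 remainder 0
5 ÷ 2 = 2 remainder 1
2 ÷ 2 = 1 remainder 0
1 ÷ 2 = 0 remainder 1
Reading remainders bottom to top: 10100111001000110110



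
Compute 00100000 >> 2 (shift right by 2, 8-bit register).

Original: 00100000 (decimal 32)
Shift right by 2 positions
Drop the 2 low bits; fill with zeros on the left
Result: 00001000 (decimal 8)
Equivalent: 32 >> 2 = 32 ÷ 2^2 = 8



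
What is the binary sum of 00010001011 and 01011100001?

Add column by column from the right: bit + bit + carry-in; write the sum mod 2, carry 1 when the sum is 2 or 3.
carry:  00100000110
        00010001011
+       01011100001
-------------------
       001101101100
(the carry out of the leftmost column, 0, becomes the leading bit)
Decimal check:
  00010001011 = 128 + 8 + 2 + 1 = 139
  01011100001 = 512 + 128 + 64 + 32 + 1 = 737
  139 + 737 = 876, and 001101101100 = 512 + 256 + 64 + 32 + 8 + 4 = 876 ✓



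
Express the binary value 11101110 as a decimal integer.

Sum of powers of 2 for each 1-bit:
2^1 + 2^2 + 2^3 + 2^5 + 2^6 + 2^7
= 2 + 4 + 8 + 32 + 64 + 128
= 238



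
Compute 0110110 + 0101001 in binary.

Add column by column from the right: bit + bit + carry-in; write the sum mod 2, carry 1 when the sum is 2 or 3.
carry:  1000000
        0110110
+       0101001
---------------
       01011111
(the carry out of the leftmost column, 0, becomes the leading bit)
Decimal check:
  0110110 = 32 + 16 + 4 + 2 = 54
  0101001 = 32 + 8 + 1 = 41
  54 + 41 = 95, and 01011111 = 64 + 16 + 8 + 4 + 2 + 1 = 95 ✓



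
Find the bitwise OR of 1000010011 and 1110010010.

OR: 1 when either bit is 1
  1000010011
| 1110010010
------------
  1110010011
Decimal: 531 | 914 = 915



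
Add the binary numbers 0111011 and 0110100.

Add column by column from the right: bit + bit + carry-in; write the sum mod 2, carry 1 when the sum is 2 or 3.
carry:  1100000
        0111011
+       0110100
---------------
       01101111
(the carry out of the leftmost column, 0, becomes the leading bit)
Decimal check:
  0111011 = 32 + 16 + 8 + 2 + 1 = 59
  0110100 = 32 + 16 + 4 = 52
  59 + 52 = 111, and 01101111 = 64 + 32 + 8 + 4 + 2 + 1 = 111 ✓



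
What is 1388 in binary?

Using repeated division by 2:
1388 ÷ 2 = 694 remainder 0
694 ÷ 2 = 347 remainder 0
347 ÷ 2 = 173 remainder 1
173 ÷ 2 = 86 remainder 1
86 ÷ 2 = 43 remainder 0
43 ÷ 2 = 21 remainder 1
21 ÷ 2 = 10 remainder 1
10 ÷ 2 = 5 remainder 0
5 ÷ 2 = 2 remainder 1
2 ÷ 2 = 1 remainder 0
1 ÷ 2 = 0 remainder 1
Reading remainders bottom to top: 10101101100



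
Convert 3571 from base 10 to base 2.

Using repeated division by 2:
3571 ÷ 2 = 1785 remainder 1
1785 ÷ 2 = 892 remainder 1
892 ÷ 2 = 446 remainder 0
446 ÷ 2 = 223 remainder 0
223 ÷ 2 = 111 remainder 1
111 ÷ 2 = 55 remainder 1
55 ÷ 2 = 27 remainder 1
27 ÷ 2 = 13 remainder 1
13 ÷ 2 = 6 remainder 1
6 ÷ 2 = 3 remainder 0
3 ÷ 2 = 1 remainder 1
1 ÷ 2 = 0 remainder 1
Reading remainders bottom to top: 110111110011



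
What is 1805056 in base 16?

Using repeated division by 16 (digits 10–15 are A–F):
1805056 ÷ 16 = 112816 remainder 0
112816 ÷ 16 = 7051 remainder 0
7051 ÷ 16 = 440 remainder 11 (B)
440 ÷ 16 = 27 remainder 8
27 ÷ 16 = 1 remainder 11 (B)
1 ÷ 16 = 0 remainder 1
Reading remainders bottom to top: 1B8B00



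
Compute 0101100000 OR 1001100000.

OR: 1 when either bit is 1
  0101100000
| 1001100000
------------
  1101100000
Decimal: 352 | 608 = 864



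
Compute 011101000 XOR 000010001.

XOR: 1 when bits differ
  011101000
^ 000010001
-----------
  011111001
Decimal: 232 ^ 17 = 249



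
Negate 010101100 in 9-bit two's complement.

Original: 010101100
Step 1 - Invert all bits: 101010011
Step 2 - Add 1: 101010100
Verification: 010101100 + 101010100 = 1000000000; discarding the end carry (carry out of the top bit) leaves the 9-bit value 000000000, as required for x + (-x)



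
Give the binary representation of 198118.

Using repeated division by 2:
198118 ÷ 2 = 99059 remainder 0
99059 ÷ 2 = 49529 remainder 1
49529 ÷ 2 = 24764 remainder 1
24764 ÷ 2 = 12382 remainder 0
12382 ÷ 2 = 6191 remainder 0
6191 ÷ 2 = 3095 remainder 1
3095 ÷ 2 = 1547 remainder 1
1547 ÷ 2 = 773 remainder 1
773 ÷ 2 = 386 remainder 1
386 ÷ 2 = 193 remainder 0
193 ÷ 2 = 96 remainder 1
96 ÷ 2 = 48 remainder 0
48 ÷ 2 = 24 remainder 0
24 ÷ 2 = 12 remainder 0
12 ÷ 2 = 6 remainder 0
6 ÷ 2 = 3 remainder 0
3 ÷ 2 = 1 remainder 1
1 ÷ 2 = 0 remainder 1
Reading remainders bottom to top: 110000010111100110



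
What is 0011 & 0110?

AND: 1 only when both bits are 1
  0011
& 0110
------
  0010
Decimal: 3 & 6 = 2



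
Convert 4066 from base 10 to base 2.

Using repeated division by 2:
4066 ÷ 2 = 2033 remainder 0
2033 ÷ 2 = 1016 remainder 1
1016 ÷ 2 = 508 remainder 0
508 ÷ 2 = 254 remainder 0
254 ÷ 2 = 127 remainder 0
127 ÷ 2 = 63 remainder 1
63 ÷ 2 = 31 remainder 1
31 ÷ 2 = 15 remainder 1
15 ÷ 2 = 7 remainder 1
7 ÷ 2 = 3 remainder 1
3 ÷ 2 = 1 remainder 1
1 ÷ 2 = 0 remainder 1
Reading remainders bottom to top: 111111100010



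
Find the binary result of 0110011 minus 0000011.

Method 1 - Direct subtraction (column by column from the right: bit − bit − borrow-in; if negative, add 2 and borrow 1 from the next column):
borrow: 0000000
        0110011
-       0000011
---------------
        0110000

Method 2 - Add two's complement:
Two's complement of 0000011: invert → 1111100, add 1 → 1111101
  0110011
+ 1111101
---------
 10110000  (end carry out of the top bit = 1)
Discarding the end carry: 0110000
Decimal check:
  0110011 = 32 + 16 + 2 + 1 = 51
  0000011 = 2 + 1 = 3
  51 - 3 = 48, and 0110000 = 32 + 16 = 48 ✓



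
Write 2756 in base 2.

Using repeated division by 2:
2756 ÷ 2 = 1378 remainder 0
1378 ÷ 2 = 689 remainder 0
689 ÷ 2 = 344 remainder 1
344 ÷ 2 = 172 remainder 0
172 ÷ 2 = 86 remainder 0
86 ÷ 2 = 43 remainder 0
43 ÷ 2 = 21 remainder 1
21 ÷ 2 = 10 remainder 1
10 ÷ 2 = 5 remainder 0
5 ÷ 2 = 2 remainder 1
2 ÷ 2 = 1 remainder 0
1 ÷ 2 = 0 remainder 1
Reading remainders bottom to top: 101011000100



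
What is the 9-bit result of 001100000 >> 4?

Original: 001100000 (decimal 96)
Shift right by 4 positions
Drop the 4 low bits; fill with zeros on the left
Result: 000000110 (decimal 6)
Equivalent: 96 >> 4 = 96 ÷ 2^4 = 6



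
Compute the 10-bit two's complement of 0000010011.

Original: 0000010011
Step 1 - Invert all bits: 1111101100
Step 2 - Add 1: 1111101101
Verification: 0000010011 + 1111101101 = 10000000000; discarding the end carry (carry out of the top bit) leaves the 10-bit value 0000000000, as required for x + (-x)



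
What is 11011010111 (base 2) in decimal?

Sum of powers of 2 for each 1-bit:
2^0 + 2^1 + 2^2 + 2^4 + 2^6 + 2^7 + 2^9 + 2^10
= 1 + 2 + 4 + 16 + 64 + 128 + 512 + 1024
= 1751



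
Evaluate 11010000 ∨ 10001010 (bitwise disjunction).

OR: 1 when either bit is 1
  11010000
| 10001010
----------
  11011010
Decimal: 208 | 138 = 218



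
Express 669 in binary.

Using repeated division by 2:
669 ÷ 2 = 334 remainder 1
334 ÷ 2 = 167 remainder 0
167 ÷ 2 = 83 remainder 1
83 ÷ 2 = 41 remainder 1
41 ÷ 2 = 20 remainder 1
20 ÷ 2 = 10 remainder 0
10 ÷ 2 = 5 remainder 0
5 ÷ 2 = 2 remainder 1
2 ÷ 2 = 1 remainder 0
1 ÷ 2 = 0 remainder 1
Reading remainders bottom to top: 1010011101



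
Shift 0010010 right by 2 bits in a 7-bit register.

Original: 0010010 (decimal 18)
Shift right by 2 positions
Drop the 2 low bits; fill with zeros on the left
Result: 0000100 (decimal 4)
Equivalent: 18 >> 2 = 18 ÷ 2^2 = 4



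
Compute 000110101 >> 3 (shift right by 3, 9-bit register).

Original: 000110101 (decimal 53)
Shift right by 3 positions
Drop the 3 low bits; fill with zeros on the left
Result: 000000110 (decimal 6)
Equivalent: 53 >> 3 = 53 ÷ 2^3 = 6



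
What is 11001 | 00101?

OR: 1 when either bit is 1
  11001
| 00101
-------
  11101
Decimal: 25 | 5 = 29



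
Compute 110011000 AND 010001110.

AND: 1 only when both bits are 1
  110011000
& 010001110
-----------
  010001000
Decimal: 408 & 142 = 136



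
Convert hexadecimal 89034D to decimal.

Expand by place value (powers of 16):
Digit values: D = 13
89034D = 8 × 16^5 + 9 × 16^4 + 0 × 16^3 + 3 × 16^2 + 4 × 16^1 + 13 × 16^0
= 8 × 1048576 + 9 × 65536 + 0 × 4096 + 3 × 256 + 4 × 16 + 13 × 1
= 8388608 + 589824 + 0 + 768 + 64 + 13
= 8979277



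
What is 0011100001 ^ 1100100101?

XOR: 1 when bits differ
  0011100001
^ 1100100101
------------
  1111000100
Decimal: 225 ^ 805 = 964



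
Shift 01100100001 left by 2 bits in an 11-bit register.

Original: 01100100001 (decimal 801)
Shift left by 2 positions
Append 2 zeros on the right and drop the 2 high bits that overflow the 11-bit width
Result: 10010000100 (decimal 1156)
Equivalent: 801 << 2 = 801 × 2^2 = 3204, truncated to 11 bits = 1156



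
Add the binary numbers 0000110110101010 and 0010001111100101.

Add column by column from the right: bit + bit + carry-in; write the sum mod 2, carry 1 when the sum is 2 or 3.
carry:  0001111111000000
        0000110110101010
+       0010001111100101
------------------------
       00011000110001111
(the carry out of the leftmost column, 0, becomes the leading bit)
Decimal check:
  0000110110101010 = 2048 + 1024 + 256 + 128 + 32 + 8 + 2 = 3498
  0010001111100101 = 8192 + 512 + 256 + 128 + 64 + 32 + 4 + 1 = 9189
  3498 + 9189 = 12687, and 00011000110001111 = 8192 + 4096 + 256 + 128 + 8 + 4 + 2 + 1 = 12687 ✓



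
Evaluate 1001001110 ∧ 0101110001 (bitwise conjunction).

AND: 1 only when both bits are 1
  1001001110
& 0101110001
------------
  0001000000
Decimal: 590 & 369 = 64



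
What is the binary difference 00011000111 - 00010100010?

Method 1 - Direct subtraction (column by column from the right: bit − bit − borrow-in; if negative, add 2 and borrow 1 from the next column):
borrow: 00001000000
        00011000111
-       00010100010
-------------------
        00000100101

Method 2 - Add two's complement:
Two's complement of 00010100010: invert → 11101011101, add 1 → 11101011110
  00011000111
+ 11101011110
-------------
 100000100101  (end carry out of the top bit = 1)
Discarding the end carry: 00000100101
Decimal check:
  00011000111 = 128 + 64 + 4 + 2 + 1 = 199
  00010100010 = 128 + 32 + 2 = 162
  199 - 162 = 37, and 00000100101 = 32 + 4 + 1 = 37 ✓



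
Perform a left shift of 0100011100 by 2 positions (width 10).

Original: 0100011100 (decimal 284)
Shift left by 2 positions
Append 2 zeros on the right and drop the 2 high bits that overflow the 10-bit width
Result: 0001110000 (decimal 112)
Equivalent: 284 << 2 = 284 × 2^2 = 1136, truncated to 10 bits = 112



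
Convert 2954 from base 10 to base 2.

Using repeated division by 2:
2954 ÷ 2 = 1477 remainder 0
1477 ÷ 2 = 738 remainder 1
738 ÷ 2 = 369 remainder 0
369 ÷ 2 = 184 remainder 1
184 ÷ 2 = 92 remainder 0
92 ÷ 2 = 46 remainder 0
46 ÷ 2 = 23 remainder 0
23 ÷ 2 = 11 remainder 1
11 ÷ 2 = 5 remainder 1
5 ÷ 2 = 2 remainder 1
2 ÷ 2 = 1 remainder 0
1 ÷ 2 = 0 remainder 1
Reading remainders bottom to top: 101110001010



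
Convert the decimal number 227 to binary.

Using repeated division by 2:
227 ÷ 2 = 113 remainder 1
113 ÷ 2 = 56 remainder 1
56 ÷ 2 = 28 remainder 0
28 ÷ 2 = 14 remainder 0
14 ÷ 2 = 7 remainder 0
7 ÷ 2 = 3 remainder 1
3 ÷ 2 = 1 remainder 1
1 ÷ 2 = 0 remainder 1
Reading remainders bottom to top: 11100011



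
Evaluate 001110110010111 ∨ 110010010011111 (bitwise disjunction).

OR: 1 when either bit is 1
  001110110010111
| 110010010011111
-----------------
  111110110011111
Decimal: 7575 | 25759 = 32159



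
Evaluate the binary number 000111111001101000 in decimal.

Sum of powers of 2 for each 1-bit:
2^3 + 2^5 + 2^6 + 2^9 + 2^10 + 2^11 + 2^12 + 2^13 + 2^14
= 8 + 32 + 64 + 512 + 1024 + 2048 + 4096 + 8192 + 16384
= 32360



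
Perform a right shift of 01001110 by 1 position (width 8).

Original: 01001110 (decimal 78)
Shift right by 1 position
Drop the 1 low bit; fill with zero on the left
Result: 00100111 (decimal 39)
Equivalent: 78 >> 1 = 78 ÷ 2^1 = 39



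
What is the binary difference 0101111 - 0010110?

Method 1 - Direct subtraction (column by column from the right: bit − bit − borrow-in; if negative, add 2 and borrow 1 from the next column):
borrow: 0100000
        0101111
-       0010110
---------------
        0011001

Method 2 - Add two's complement:
Two's complement of 0010110: invert → 1101001, add 1 → 1101010
  0101111
+ 1101010
---------
 10011001  (end carry out of the top bit = 1)
Discarding the end carry: 0011001
Decimal check:
  0101111 = 32 + 8 + 4 + 2 + 1 = 47
  0010110 = 16 + 4 + 2 = 22
  47 - 22 = 25, and 0011001 = 16 + 8 + 1 = 25 ✓



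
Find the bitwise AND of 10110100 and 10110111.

AND: 1 only when both bits are 1
  10110100
& 10110111
----------
  10110100
Decimal: 180 & 183 = 180



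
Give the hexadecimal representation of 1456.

Using repeated division by 16 (digits 10–15 are A–F):
1456 ÷ 16 = 91 remainder 0
91 ÷ 16 = 5 remainder 11 (B)
5 ÷ 16 = 0 remainder 5
Reading remainders bottom to top: 5B0



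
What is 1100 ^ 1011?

XOR: 1 when bits differ
  1100
^ 1011
------
  0111
Decimal: 12 ^ 11 = 7



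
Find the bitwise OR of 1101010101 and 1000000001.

OR: 1 when either bit is 1
  1101010101
| 1000000001
------------
  1101010101
Decimal: 853 | 513 = 853



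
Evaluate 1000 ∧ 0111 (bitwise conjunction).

AND: 1 only when both bits are 1
  1000
& 0111
------
  0000
Decimal: 8 & 7 = 0



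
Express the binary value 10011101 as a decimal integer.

Sum of powers of 2 for each 1-bit:
2^0 + 2^2 + 2^3 + 2^4 + 2^7
= 1 + 4 + 8 + 16 + 128
= 157



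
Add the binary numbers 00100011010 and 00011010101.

Add column by column from the right: bit + bit + carry-in; write the sum mod 2, carry 1 when the sum is 2 or 3.
carry:  00000100000
        00100011010
+       00011010101
-------------------
       000111101111
(the carry out of the leftmost column, 0, becomes the leading bit)
Decimal check:
  00100011010 = 256 + 16 + 8 + 2 = 282
  00011010101 = 128 + 64 + 16 + 4 + 1 = 213
  282 + 213 = 495, and 000111101111 = 256 + 128 + 64 + 32 + 8 + 4 + 2 + 1 = 495 ✓



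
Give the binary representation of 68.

Using repeated division by 2:
68 ÷ 2 = 34 remainder 0
34 ÷ 2 = 17 remainder 0
17 ÷ 2 = 8 remainder 1
8 ÷ 2 = 4 remainder 0
4 ÷ 2 = 2 remainder 0
2 ÷ 2 = 1 remainder 0
1 ÷ 2 = 0 remainder 1
Reading remainders bottom to top: 1000100



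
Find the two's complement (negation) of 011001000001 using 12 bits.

Original: 011001000001
Step 1 - Invert all bits: 100110111110
Step 2 - Add 1: 100110111111
Verification: 011001000001 + 100110111111 = 1000000000000; discarding the end carry (carry out of the top bit) leaves the 12-bit value 000000000000, as required for x + (-x)



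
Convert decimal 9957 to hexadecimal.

Using repeated division by 16 (digits 10–15 are A–F):
9957 ÷ 16 = 622 remainder 5
622 ÷ 16 = 38 remainder 14 (E)
38 ÷ 16 = 2 remainder 6
2 ÷ 16 = 0 remainder 2
Reading remainders bottom to top: 26E5



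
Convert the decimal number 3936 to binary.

Using repeated division by 2:
3936 ÷ 2 = 1968 remainder 0
1968 ÷ 2 = 984 remainder 0
984 ÷ 2 = 492 remainder 0
492 ÷ 2 = 246 remainder 0
246 ÷ 2 = 123 remainder 0
123 ÷ 2 = 61 remainder 1
61 ÷ 2 = 30 remainder 1
30 ÷ 2 = 15 remainder 0
15 ÷ 2 = 7 remainder 1
7 ÷ 2 = 3 remainder 1
3 ÷ 2 = 1 remainder 1
1 ÷ 2 = 0 remainder 1
Reading remainders bottom to top: 111101100000



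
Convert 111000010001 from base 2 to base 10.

Sum of powers of 2 for each 1-bit:
2^0 + 2^4 + 2^9 + 2^10 + 2^11
= 1 + 16 + 512 + 1024 + 2048
= 3601



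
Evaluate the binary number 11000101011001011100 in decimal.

Sum of powers of 2 for each 1-bit:
2^2 + 2^3 + 2^4 + 2^6 + 2^9 + 2^10 + 2^12 + 2^14 + 2^18 + 2^19
= 4 + 8 + 16 + 64 + 512 + 1024 + 4096 + 16384 + 262144 + 524288
= 808540



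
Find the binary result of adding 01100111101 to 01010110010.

Add column by column from the right: bit + bit + carry-in; write the sum mod 2, carry 1 when the sum is 2 or 3.
carry:  10001100000
        01100111101
+       01010110010
-------------------
       010111101111
(the carry out of the leftmost column, 0, becomes the leading bit)
Decimal check:
  01100111101 = 512 + 256 + 32 + 16 + 8 + 4 + 1 = 829
  01010110010 = 512 + 128 + 32 + 16 + 2 = 690
  829 + 690 = 1519, and 010111101111 = 1024 + 256 + 128 + 64 + 32 + 8 + 4 + 2 + 1 = 1519 ✓



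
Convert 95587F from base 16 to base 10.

Expand by place value (powers of 16):
Digit values: F = 15
95587F = 9 × 16^5 + 5 × 16^4 + 5 × 16^3 + 8 × 16^2 + 7 × 16^1 + 15 × 16^0
= 9 × 1048576 + 5 × 65536 + 5 × 4096 + 8 × 256 + 7 × 16 + 15 × 1
= 9437184 + 327680 + 20480 + 2048 + 112 + 15
= 9787519



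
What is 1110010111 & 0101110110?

AND: 1 only when both bits are 1
  1110010111
& 0101110110
------------
  0100010110
Decimal: 919 & 374 = 278



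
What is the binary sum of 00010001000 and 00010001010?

Add column by column from the right: bit + bit + carry-in; write the sum mod 2, carry 1 when the sum is 2 or 3.
carry:  00100010000
        00010001000
+       00010001010
-------------------
       000100010010
(the carry out of the leftmost column, 0, becomes the leading bit)
Decimal check:
  00010001000 = 128 + 8 = 136
  00010001010 = 128 + 8 + 2 = 138
  136 + 138 = 274, and 000100010010 = 256 + 16 + 2 = 274 ✓



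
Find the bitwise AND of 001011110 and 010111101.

AND: 1 only when both bits are 1
  001011110
& 010111101
-----------
  000011100
Decimal: 94 & 189 = 28



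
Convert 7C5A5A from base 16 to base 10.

Expand by place value (powers of 16):
Digit values: C = 12, A = 10
7C5A5A = 7 × 16^5 + 12 × 16^4 + 5 × 16^3 + 10 × 16^2 + 5 × 16^1 + 10 × 16^0
= 7 × 1048576 + 12 × 65536 + 5 × 4096 + 10 × 256 + 5 × 16 + 10 × 1
= 7340032 + 786432 + 20480 + 2560 + 80 + 10
= 8149594



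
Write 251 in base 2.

Using repeated division by 2:
251 ÷ 2 = 125 remainder 1
125 ÷ 2 = 62 remainder 1
62 ÷ 2 = 31 remainder 0
31 ÷ 2 = 15 remainder 1
15 ÷ 2 = 7 remainder 1
7 ÷ 2 = 3 remainder 1
3 ÷ 2 = 1 remainder 1
1 ÷ 2 = 0 remainder 1
Reading remainders bottom to top: 11111011



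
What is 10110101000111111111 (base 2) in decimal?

Sum of powers of 2 for each 1-bit:
2^0 + 2^1 + 2^2 + 2^3 + 2^4 + 2^5 + 2^6 + 2^7 + 2^8 + 2^12 + 2^14 + 2^16 + 2^17 + 2^19
= 1 + 2 + 4 + 8 + 16 + 32 + 64 + 128 + 256 + 4096 + 16384 + 65536 + 131072 + 524288
= 741887



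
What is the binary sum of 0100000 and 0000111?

Add column by column from the right: bit + bit + carry-in; write the sum mod 2, carry 1 when the sum is 2 or 3.
carry:  0000000
        0100000
+       0000111
---------------
       00100111
(the carry out of the leftmost column, 0, becomes the leading bit)
Decimal check:
  0100000 = 32
  0000111 = 4 + 2 + 1 = 7
  32 + 7 = 39, and 00100111 = 32 + 4 + 2 + 1 = 39 ✓



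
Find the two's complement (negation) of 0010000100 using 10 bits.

Original: 0010000100
Step 1 - Invert all bits: 1101111011
Step 2 - Add 1: 1101111100
Verification: 0010000100 + 1101111100 = 10000000000; discarding the end carry (carry out of the top bit) leaves the 10-bit value 0000000000, as required for x + (-x)



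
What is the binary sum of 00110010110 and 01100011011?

Add column by column from the right: bit + bit + carry-in; write the sum mod 2, carry 1 when the sum is 2 or 3.
carry:  11000111100
        00110010110
+       01100011011
-------------------
       010010110001
(the carry out of the leftmost column, 0, becomes the leading bit)
Decimal check:
  00110010110 = 256 + 128 + 16 + 4 + 2 = 406
  01100011011 = 512 + 256 + 16 + 8 + 2 + 1 = 795
  406 + 795 = 1201, and 010010110001 = 1024 + 128 + 32 + 16 + 1 = 1201 ✓



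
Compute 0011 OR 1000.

OR: 1 when either bit is 1
  0011
| 1000
------
  1011
Decimal: 3 | 8 = 11



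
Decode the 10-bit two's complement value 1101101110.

Binary: 1101101110
Sign bit: 1 (negative)
Invert: 0010010001
Add 1:  0010010010
Magnitude: 0010010010 = 128 + 16 + 2 = 146
Value: -146



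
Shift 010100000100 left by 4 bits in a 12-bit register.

Original: 010100000100 (decimal 1284)
Shift left by 4 positions
Append 4 zeros on the right and drop the 4 high bits that overflow the 12-bit width
Result: 000001000000 (decimal 64)
Equivalent: 1284 << 4 = 1284 × 2^4 = 20544, truncated to 12 bits = 64



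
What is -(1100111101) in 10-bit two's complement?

Original (sign bit 1, negative): 1100111101
Step 1 - Invert all bits: 0011000010
Step 2 - Add 1: 0011000011
Verification: 1100111101 + 0011000011 = 10000000000; discarding the end carry (carry out of the top bit) leaves the 10-bit value 0000000000, as required for x + (-x)



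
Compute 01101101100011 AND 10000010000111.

AND: 1 only when both bits are 1
  01101101100011
& 10000010000111
----------------
  00000000000011
Decimal: 7011 & 8327 = 3



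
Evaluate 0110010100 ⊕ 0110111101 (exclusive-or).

XOR: 1 when bits differ
  0110010100
^ 0110111101
------------
  0000101001
Decimal: 404 ^ 445 = 41



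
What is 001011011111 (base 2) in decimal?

Sum of powers of 2 for each 1-bit:
2^0 + 2^1 + 2^2 + 2^3 + 2^4 + 2^6 + 2^7 + 2^9
= 1 + 2 + 4 + 8 + 16 + 64 + 128 + 512
= 735



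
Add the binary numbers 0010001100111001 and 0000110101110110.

Add column by column from the right: bit + bit + carry-in; write the sum mod 2, carry 1 when the sum is 2 or 3.
carry:  0001111011100000
        0010001100111001
+       0000110101110110
------------------------
       00011000010101111
(the carry out of the leftmost column, 0, becomes the leading bit)
Decimal check:
  0010001100111001 = 8192 + 512 + 256 + 32 + 16 + 8 + 1 = 9017
  0000110101110110 = 2048 + 1024 + 256 + 64 + 32 + 16 + 4 + 2 = 3446
  9017 + 3446 = 12463, and 00011000010101111 = 8192 + 4096 + 128 + 32 + 8 + 4 + 2 + 1 = 12463 ✓



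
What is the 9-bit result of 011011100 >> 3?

Original: 011011100 (decimal 220)
Shift right by 3 positions
Drop the 3 low bits; fill with zeros on the left
Result: 000011011 (decimal 27)
Equivalent: 220 >> 3 = 220 ÷ 2^3 = 27



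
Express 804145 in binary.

Using repeated division by 2:
804145 ÷ 2 = 402072 remainder 1
402072 ÷ 2 = 201036 remainder 0
201036 ÷ 2 = 100518 remainder 0
100518 ÷ 2 = 50259 remainder 0
50259 ÷ 2 = 25129 remainder 1
25129 ÷ 2 = 12564 remainder 1
12564 ÷ 2 = 6282 remainder 0
6282 ÷ 2 = 3141 remainder 0
3141 ÷ 2 = 1570 remainder 1
1570 ÷ 2 = 785 remainder 0
785 ÷ 2 = 392 remainder 1
392 ÷ 2 = 196 remainder 0
196 ÷ 2 = 98 remainder 0
98 ÷ 2 = 49 remainder 0
49 ÷ 2 = 24 remainder 1
24 ÷ 2 = 12 remainder 0
12 ÷ 2 = 6 remainder 0
6 ÷ 2 = 3 remainder 0
3 ÷ 2 = 1 remainder 1
1 ÷ 2 = 0 remainder 1
Reading remainders bottom to top: 11000100010100110001



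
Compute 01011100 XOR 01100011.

XOR: 1 when bits differ
  01011100
^ 01100011
----------
  00111111
Decimal: 92 ^ 99 = 63



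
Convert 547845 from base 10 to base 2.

Using repeated division by 2:
547845 ÷ 2 = 273922 remainder 1
273922 ÷ 2 = 136961 remainder 0
136961 ÷ 2 = 68480 remainder 1
68480 ÷ 2 = 34240 remainder 0
34240 ÷ 2 = 17120 remainder 0
17120 ÷ 2 = 8560 remainder 0
8560 ÷ 2 = 4280 remainder 0
4280 ÷ 2 = 2140 remainder 0
2140 ÷ 2 = 1070 remainder 0
1070 ÷ 2 = 535 remainder 0
535 ÷ 2 = 267 remainder 1
267 ÷ 2 = 133 remainder 1
133 ÷ 2 = 66 remainder 1
66 ÷ 2 = 33 remainder 0
33 ÷ 2 = 16 remainder 1
16 ÷ 2 = 8 remainder 0
8 ÷ 2 = 4 remainder 0
4 ÷ 2 = 2 remainder 0
2 ÷ 2 = 1 remainder 0
1 ÷ 2 = 0 remainder 1
Reading remainders bottom to top: 10000101110000000101



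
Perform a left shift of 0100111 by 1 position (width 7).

Original: 0100111 (decimal 39)
Shift left by 1 position
Append 1 zero on the right
Result: 1001110 (decimal 78)
Equivalent: 39 << 1 = 39 × 2^1 = 78



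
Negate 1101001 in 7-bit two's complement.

Original (sign bit 1, negative): 1101001
Step 1 - Invert all bits: 0010110
Step 2 - Add 1: 0010111
Verification: 1101001 + 0010111 = 10000000; discarding the end carry (carry out of the top bit) leaves the 7-bit value 0000000, as required for x + (-x)



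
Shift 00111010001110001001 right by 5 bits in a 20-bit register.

Original: 00111010001110001001 (decimal 238473)
Shift right by 5 positions
Drop the 5 low bits; fill with zeros on the left
Result: 00000001110100011100 (decimal 7452)
Equivalent: 238473 >> 5 = 238473 ÷ 2^5 = 7452



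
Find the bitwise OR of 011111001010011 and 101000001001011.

OR: 1 when either bit is 1
  011111001010011
| 101000001001011
-----------------
  111111001011011
Decimal: 15955 | 20555 = 32347



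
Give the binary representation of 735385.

Using repeated division by 2:
735385 ÷ 2 = 367692 remainder 1
367692 ÷ 2 = 183846 remainder 0
183846 ÷ 2 = 91923 remainder 0
91923 ÷ 2 = 45961 remainder 1
45961 ÷ 2 = 22980 remainder 1
22980 ÷ 2 = 11490 remainder 0
11490 ÷ 2 = 5745 remainder 0
5745 ÷ 2 = 2872 remainder 1
2872 ÷ 2 = 1436 remainder 0
1436 ÷ 2 = 718 remainder 0
718 ÷ 2 = 359 remainder 0
359 ÷ 2 = 179 remainder 1
179 ÷ 2 = 89 remainder 1
89 ÷ 2 = 44 remainder 1
44 ÷ 2 = 22 remainder 0
22 ÷ 2 = 11 remainder 0
11 ÷ 2 = 5 remainder 1
5 ÷ 2 = 2 remainder 1
2 ÷ 2 = 1 remainder 0
1 ÷ 2 = 0 remainder 1
Reading remainders bottom to top: 10110011100010011001



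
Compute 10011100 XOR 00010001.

XOR: 1 when bits differ
  10011100
^ 00010001
----------
  10001101
Decimal: 156 ^ 17 = 141



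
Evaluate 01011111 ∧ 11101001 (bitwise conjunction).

AND: 1 only when both bits are 1
  01011111
& 11101001
----------
  01001001
Decimal: 95 & 233 = 73



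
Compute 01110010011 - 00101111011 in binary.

Method 1 - Direct subtraction (column by column from the right: bit − bit − borrow-in; if negative, add 2 and borrow 1 from the next column):
borrow: 00011110000
        01110010011
-       00101111011
-------------------
        01000011000

Method 2 - Add two's complement:
Two's complement of 00101111011: invert → 11010000100, add 1 → 11010000101
  01110010011
+ 11010000101
-------------
 101000011000  (end carry out of the top bit = 1)
Discarding the end carry: 01000011000
Decimal check:
  01110010011 = 512 + 256 + 128 + 16 + 2 + 1 = 915
  00101111011 = 256 + 64 + 32 + 16 + 8 + 2 + 1 = 379
  915 - 379 = 536, and 01000011000 = 512 + 16 + 8 = 536 ✓



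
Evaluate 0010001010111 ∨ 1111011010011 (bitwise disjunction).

OR: 1 when either bit is 1
  0010001010111
| 1111011010011
---------------
  1111011010111
Decimal: 1111 | 7891 = 7895



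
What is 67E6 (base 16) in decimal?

Expand by place value (powers of 16):
Digit values: E = 14
67E6 = 6 × 16^3 + 7 × 16^2 + 14 × 16^1 + 6 × 16^0
= 6 × 4096 + 7 × 256 + 14 × 16 + 6 × 1
= 24576 + 1792 + 224 + 6
= 26598



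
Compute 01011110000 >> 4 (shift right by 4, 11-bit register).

Original: 01011110000 (decimal 752)
Shift right by 4 positions
Drop the 4 low bits; fill with zeros on the left
Result: 00000101111 (decimal 47)
Equivalent: 752 >> 4 = 752 ÷ 2^4 = 47



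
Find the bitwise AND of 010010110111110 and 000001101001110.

AND: 1 only when both bits are 1
  010010110111110
& 000001101001110
-----------------
  000000100001110
Decimal: 9662 & 846 = 270



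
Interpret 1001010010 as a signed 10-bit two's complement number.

Binary: 1001010010
Sign bit: 1 (negative)
Invert: 0110101101
Add 1:  0110101110
Magnitude: 0110101110 = 256 + 128 + 32 + 8 + 4 + 2 = 430
Value: -430



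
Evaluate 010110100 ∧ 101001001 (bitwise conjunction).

AND: 1 only when both bits are 1
  010110100
& 101001001
-----------
  000000000
Decimal: 180 & 329 = 0



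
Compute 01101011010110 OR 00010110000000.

OR: 1 when either bit is 1
  01101011010110
| 00010110000000
----------------
  01111111010110
Decimal: 6870 | 1408 = 8150



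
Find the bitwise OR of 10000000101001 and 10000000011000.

OR: 1 when either bit is 1
  10000000101001
| 10000000011000
----------------
  10000000111001
Decimal: 8233 | 8216 = 8249



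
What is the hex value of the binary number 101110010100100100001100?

Group into 4-bit nibbles from right:
  1011 = B
  1001 = 9
  0100 = 4
  1001 = 9
  0000 = 0
  1100 = C
Result: B9490C



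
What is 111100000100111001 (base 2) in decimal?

Sum of powers of 2 for each 1-bit:
2^0 + 2^3 + 2^4 + 2^5 + 2^8 + 2^14 + 2^15 + 2^16 + 2^17
= 1 + 8 + 16 + 32 + 256 + 16384 + 32768 + 65536 + 131072
= 246073



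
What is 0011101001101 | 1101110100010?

OR: 1 when either bit is 1
  0011101001101
| 1101110100010
---------------
  1111111101111
Decimal: 1869 | 7074 = 8175



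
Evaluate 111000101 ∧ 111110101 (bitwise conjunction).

AND: 1 only when both bits are 1
  111000101
& 111110101
-----------
  111000101
Decimal: 453 & 501 = 453



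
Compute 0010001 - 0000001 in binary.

Method 1 - Direct subtraction (column by column from the right: bit − bit − borrow-in; if negative, add 2 and borrow 1 from the next column):
borrow: 0000000
        0010001
-       0000001
---------------
        0010000

Method 2 - Add two's complement:
Two's complement of 0000001: invert → 1111110, add 1 → 1111111
  0010001
+ 1111111
---------
 10010000  (end carry out of the top bit = 1)
Discarding the end carry: 0010000
Decimal check:
  0010001 = 16 + 1 = 17
  0000001 = 1
  17 - 1 = 16, and 0010000 = 16 ✓



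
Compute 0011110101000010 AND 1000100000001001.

AND: 1 only when both bits are 1
  0011110101000010
& 1000100000001001
------------------
  0000100000000000
Decimal: 15682 & 34825 = 2048



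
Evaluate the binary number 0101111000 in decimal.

Sum of powers of 2 for each 1-bit:
2^3 + 2^4 + 2^5 + 2^6 + 2^8
= 8 + 16 + 32 + 64 + 256
= 376



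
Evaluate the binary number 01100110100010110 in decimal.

Sum of powers of 2 for each 1-bit:
2^1 + 2^2 + 2^4 + 2^8 + 2^10 + 2^11 + 2^14 + 2^15
= 2 + 4 + 16 + 256 + 1024 + 2048 + 16384 + 32768
= 52502

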